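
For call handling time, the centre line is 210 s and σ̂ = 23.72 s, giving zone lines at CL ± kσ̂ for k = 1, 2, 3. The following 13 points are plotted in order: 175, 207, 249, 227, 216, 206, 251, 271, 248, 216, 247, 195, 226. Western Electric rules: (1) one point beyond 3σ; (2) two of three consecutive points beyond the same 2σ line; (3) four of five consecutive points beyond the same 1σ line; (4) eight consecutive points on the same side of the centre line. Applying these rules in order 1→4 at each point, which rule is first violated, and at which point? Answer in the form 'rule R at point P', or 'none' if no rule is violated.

rule 3 at point 11

Zone of each point (C = within 1σ̂, B = 1σ̂–2σ̂, A = 2σ̂–3σ̂, * = beyond 3σ̂; sign = side of CL): 1:-B, 2:-C, 3:+B, 4:+C, 5:+C, 6:-C, 7:+B, 8:+A, 9:+B, 10:+C, 11:+B, 12:-C, 13:+C
Rule 3 (four of five consecutive points beyond the same 1σ limit) is satisfied at point 11.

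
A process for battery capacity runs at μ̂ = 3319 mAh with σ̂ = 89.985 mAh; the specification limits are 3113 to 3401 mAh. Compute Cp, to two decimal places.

Cp = (USL − LSL) / (6σ̂) = (3401 − 3113) / (6 × 89.985) = 288.0000 / 539.9100 = 0.5334

0.53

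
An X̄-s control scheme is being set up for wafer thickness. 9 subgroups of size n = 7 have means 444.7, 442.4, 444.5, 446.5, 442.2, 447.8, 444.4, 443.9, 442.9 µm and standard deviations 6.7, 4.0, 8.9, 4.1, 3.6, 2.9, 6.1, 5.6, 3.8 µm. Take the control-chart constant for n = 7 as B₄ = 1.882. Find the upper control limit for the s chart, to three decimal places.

s̄ = (6.7 + 4.0 + 8.9 + 4.1 + 3.6 + 2.9 + 6.1 + 5.6 + 3.8) / 9 = 5.0778
UCL_s = B₄·s̄ = 1.882 × 5.0778 = 9.5564

9.556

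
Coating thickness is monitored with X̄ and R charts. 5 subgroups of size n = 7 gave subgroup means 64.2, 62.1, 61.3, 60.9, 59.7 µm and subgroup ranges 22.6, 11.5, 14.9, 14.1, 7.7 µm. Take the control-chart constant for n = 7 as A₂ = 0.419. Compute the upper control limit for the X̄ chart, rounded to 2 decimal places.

67.57

X̄̄ = (64.2 + 62.1 + 61.3 + 60.9 + 59.7) / 5 = 308.2000 / 5 = 61.6400
R̄ = (22.6 + 11.5 + 14.9 + 14.1 + 7.7) / 5 = 70.8000 / 5 = 14.1600
UCL = X̄̄ + A₂·R̄ = 61.6400 + 0.419 × 14.1600 = 67.5730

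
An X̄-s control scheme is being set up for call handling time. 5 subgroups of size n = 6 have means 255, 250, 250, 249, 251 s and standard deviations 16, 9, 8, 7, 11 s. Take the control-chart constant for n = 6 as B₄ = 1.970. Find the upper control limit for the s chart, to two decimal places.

s̄ = (16 + 9 + 8 + 7 + 11) / 5 = 10.2000
UCL_s = B₄·s̄ = 1.970 × 10.2000 = 20.0940

20.09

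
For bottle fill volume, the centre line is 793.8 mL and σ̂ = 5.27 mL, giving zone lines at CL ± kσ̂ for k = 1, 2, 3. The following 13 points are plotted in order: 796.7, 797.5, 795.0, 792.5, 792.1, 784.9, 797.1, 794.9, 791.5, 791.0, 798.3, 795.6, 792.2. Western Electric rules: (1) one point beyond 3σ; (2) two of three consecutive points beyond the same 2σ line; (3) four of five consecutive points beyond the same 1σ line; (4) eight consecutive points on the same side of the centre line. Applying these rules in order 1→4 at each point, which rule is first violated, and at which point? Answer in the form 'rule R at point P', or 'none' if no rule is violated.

Zone of each point (C = within 1σ̂, B = 1σ̂–2σ̂, A = 2σ̂–3σ̂, * = beyond 3σ̂; sign = side of CL): 1:+C, 2:+C, 3:+C, 4:-C, 5:-C, 6:-B, 7:+C, 8:+C, 9:-C, 10:-C, 11:+C, 12:+C, 13:-C
No rule fires across all 13 points.

none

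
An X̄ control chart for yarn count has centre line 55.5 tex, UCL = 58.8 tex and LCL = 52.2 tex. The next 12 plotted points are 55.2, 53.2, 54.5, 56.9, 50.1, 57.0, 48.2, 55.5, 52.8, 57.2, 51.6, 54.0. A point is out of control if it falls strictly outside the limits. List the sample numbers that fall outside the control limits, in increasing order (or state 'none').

Compare each point to [52.2, 58.8]: sample 5 = 50.1 < LCL; sample 7 = 48.2 < LCL; sample 11 = 51.6 < LCL.

5, 7, 11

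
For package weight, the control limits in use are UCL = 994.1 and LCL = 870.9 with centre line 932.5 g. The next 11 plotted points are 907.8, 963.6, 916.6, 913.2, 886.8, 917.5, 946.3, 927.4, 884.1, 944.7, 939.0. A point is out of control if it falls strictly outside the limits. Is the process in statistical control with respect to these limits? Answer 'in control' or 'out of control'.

All 11 points lie within [870.9, 994.1].

in control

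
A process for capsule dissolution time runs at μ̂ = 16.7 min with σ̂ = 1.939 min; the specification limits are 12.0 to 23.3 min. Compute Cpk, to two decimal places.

0.81

Cpu = (USL − μ̂) / (3σ̂) = (23.3 − 16.7) / (3 × 1.939) = 1.1346; Cpl = (μ̂ − LSL) / (3σ̂) = (16.7 − 12.0) / (3 × 1.939) = 0.8080; Cpk = min(Cpu, Cpl) = 0.8080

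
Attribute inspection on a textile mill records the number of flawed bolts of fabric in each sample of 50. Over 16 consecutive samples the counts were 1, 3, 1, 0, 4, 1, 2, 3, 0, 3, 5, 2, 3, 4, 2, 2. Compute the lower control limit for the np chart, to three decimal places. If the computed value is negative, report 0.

p̄ = Σdᵢ / (k·n) = 36 / (16 × 50) = 0.04500
LCL = np̄ − 3·√(np̄(1−p̄)) = 2.2500 − 3 × 1.4659 = -2.1476 → 0 (negative, so LCL = 0)

0.000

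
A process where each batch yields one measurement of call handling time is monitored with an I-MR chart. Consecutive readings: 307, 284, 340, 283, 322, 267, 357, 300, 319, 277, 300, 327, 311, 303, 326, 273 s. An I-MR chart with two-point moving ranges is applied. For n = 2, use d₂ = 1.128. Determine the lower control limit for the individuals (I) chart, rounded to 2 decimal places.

201.74

X̄ = (307 + 284 + 340 + 283 + 322 + 267 + 357 + 300 + 319 + 277 + 300 + 327 + 311 + 303 + 326 + 273) / 16 = 306.0000
Moving ranges: 23, 56, 57, 39, 55, 90, 57, 19, 42, 23, 27, 16, 8, 23, 53; M̄R̄ = 588.0000 / 15 = 39.2000
LCL = X̄ − 3·M̄R̄/d₂ = 306.0000 − 3 × 39.2000 / 1.128 = 201.7447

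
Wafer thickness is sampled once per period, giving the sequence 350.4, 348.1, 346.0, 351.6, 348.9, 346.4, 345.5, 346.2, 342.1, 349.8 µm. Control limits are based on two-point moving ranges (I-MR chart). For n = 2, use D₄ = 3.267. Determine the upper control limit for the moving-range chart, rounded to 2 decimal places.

10.38

Moving ranges: 2.3, 2.1, 5.6, 2.7, 2.5, 0.9, 0.7, 4.1, 7.7; M̄R̄ = 28.6000 / 9 = 3.1778
UCL_MR = D₄·M̄R̄ = 3.267 × 3.1778 = 10.3818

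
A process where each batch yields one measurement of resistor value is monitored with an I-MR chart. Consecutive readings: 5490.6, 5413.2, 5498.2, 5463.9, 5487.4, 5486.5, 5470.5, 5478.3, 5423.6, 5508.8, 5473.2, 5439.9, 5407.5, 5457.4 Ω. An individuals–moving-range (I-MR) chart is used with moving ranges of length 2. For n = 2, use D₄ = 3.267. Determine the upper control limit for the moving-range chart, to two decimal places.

134.70

Moving ranges: 77.4, 85.0, 34.3, 23.5, 0.9, 16.0, 7.8, 54.7, 85.2, 35.6, 33.3, 32.4, 49.9; M̄R̄ = 536.0000 / 13 = 41.2308
UCL_MR = D₄·M̄R̄ = 3.267 × 41.2308 = 134.7009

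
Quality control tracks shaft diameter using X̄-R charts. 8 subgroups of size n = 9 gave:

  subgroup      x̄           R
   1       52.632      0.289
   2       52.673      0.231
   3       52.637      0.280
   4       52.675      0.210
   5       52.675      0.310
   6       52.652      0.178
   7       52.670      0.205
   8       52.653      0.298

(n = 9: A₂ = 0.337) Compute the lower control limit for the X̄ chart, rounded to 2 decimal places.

52.57

X̄̄ = (52.632 + 52.673 + 52.637 + 52.675 + 52.675 + 52.652 + 52.670 + 52.653) / 8 = 421.2670 / 8 = 52.6584
R̄ = (0.289 + 0.231 + 0.280 + 0.210 + 0.310 + 0.178 + 0.205 + 0.298) / 8 = 2.0010 / 8 = 0.2501
LCL = X̄̄ − A₂·R̄ = 52.6584 − 0.337 × 0.2501 = 52.5741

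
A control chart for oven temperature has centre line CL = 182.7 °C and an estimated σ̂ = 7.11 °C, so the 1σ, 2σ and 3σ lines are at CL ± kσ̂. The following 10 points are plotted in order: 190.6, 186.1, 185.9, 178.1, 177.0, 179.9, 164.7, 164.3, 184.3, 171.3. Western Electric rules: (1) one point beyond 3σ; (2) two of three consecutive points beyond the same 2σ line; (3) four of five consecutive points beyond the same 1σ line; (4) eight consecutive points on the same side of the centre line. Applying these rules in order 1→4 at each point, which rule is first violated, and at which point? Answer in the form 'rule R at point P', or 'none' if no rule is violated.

rule 2 at point 8

Zone of each point (C = within 1σ̂, B = 1σ̂–2σ̂, A = 2σ̂–3σ̂, * = beyond 3σ̂; sign = side of CL): 1:+B, 2:+C, 3:+C, 4:-C, 5:-C, 6:-C, 7:-A, 8:-A, 9:+C, 10:-B
Rule 2 (two of three consecutive points beyond the same 2σ limit) is satisfied at point 8.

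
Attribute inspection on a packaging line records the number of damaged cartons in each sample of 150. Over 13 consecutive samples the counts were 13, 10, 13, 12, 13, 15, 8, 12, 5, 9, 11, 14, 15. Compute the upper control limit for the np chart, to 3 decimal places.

21.329

p̄ = Σdᵢ / (k·n) = 150 / (13 × 150) = 0.07692
UCL = np̄ + 3·√(np̄(1−p̄)) = 11.5385 + 3 × √(11.5385×0.92308) = 11.5385 + 3 × 3.2636 = 21.3292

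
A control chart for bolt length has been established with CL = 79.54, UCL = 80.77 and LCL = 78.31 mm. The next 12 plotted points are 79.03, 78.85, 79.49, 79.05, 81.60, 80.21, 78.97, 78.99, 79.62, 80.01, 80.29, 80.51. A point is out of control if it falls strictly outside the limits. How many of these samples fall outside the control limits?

1

Compare each point to [78.31, 80.77]: sample 5 = 81.60 > UCL.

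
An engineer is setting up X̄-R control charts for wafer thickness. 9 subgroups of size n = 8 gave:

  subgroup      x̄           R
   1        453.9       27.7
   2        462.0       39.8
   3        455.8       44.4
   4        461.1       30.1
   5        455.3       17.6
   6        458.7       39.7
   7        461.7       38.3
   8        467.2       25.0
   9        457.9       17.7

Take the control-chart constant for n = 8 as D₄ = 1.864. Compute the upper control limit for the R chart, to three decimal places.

R̄ = (27.7 + 39.8 + 44.4 + 30.1 + 17.6 + 39.7 + 38.3 + 25.0 + 17.7) / 9 = 280.3000 / 9 = 31.1444
UCL_R = D₄·R̄ = 1.864 × 31.1444 = 58.0532

58.053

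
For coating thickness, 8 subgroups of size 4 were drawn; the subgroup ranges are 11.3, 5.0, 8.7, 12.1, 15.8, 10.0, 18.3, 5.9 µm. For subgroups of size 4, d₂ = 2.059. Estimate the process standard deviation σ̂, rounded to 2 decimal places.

5.29

R̄ = (11.3 + 5.0 + 8.7 + 12.1 + 15.8 + 10.0 + 18.3 + 5.9) / 8 = 10.8875
σ̂ = R̄ / d₂ = 10.8875 / 2.059 = 5.2878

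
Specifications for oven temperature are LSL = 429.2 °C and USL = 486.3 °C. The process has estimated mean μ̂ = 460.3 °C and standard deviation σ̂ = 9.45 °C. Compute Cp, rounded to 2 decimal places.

1.01

Cp = (USL − LSL) / (6σ̂) = (486.3 − 429.2) / (6 × 9.45) = 57.1000 / 56.7000 = 1.0071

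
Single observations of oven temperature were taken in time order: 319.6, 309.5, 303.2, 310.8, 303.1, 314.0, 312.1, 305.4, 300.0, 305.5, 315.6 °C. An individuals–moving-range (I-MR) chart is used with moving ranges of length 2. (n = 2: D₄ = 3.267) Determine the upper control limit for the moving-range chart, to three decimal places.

Moving ranges: 10.1, 6.3, 7.6, 7.7, 10.9, 1.9, 6.7, 5.4, 5.5, 10.1; M̄R̄ = 72.2000 / 10 = 7.2200
UCL_MR = D₄·M̄R̄ = 3.267 × 7.2200 = 23.5877

23.588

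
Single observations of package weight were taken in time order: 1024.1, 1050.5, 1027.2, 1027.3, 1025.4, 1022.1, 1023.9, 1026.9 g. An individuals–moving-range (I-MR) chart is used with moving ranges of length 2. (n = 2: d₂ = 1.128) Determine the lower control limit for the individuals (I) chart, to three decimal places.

1005.705

X̄ = (1024.1 + 1050.5 + 1027.2 + 1027.3 + 1025.4 + 1022.1 + 1023.9 + 1026.9) / 8 = 1028.4250
Moving ranges: 26.4, 23.3, 0.1, 1.9, 3.3, 1.8, 3.0; M̄R̄ = 59.8000 / 7 = 8.5429
LCL = X̄ − 3·M̄R̄/d₂ = 1028.4250 − 3 × 8.5429 / 1.128 = 1005.7046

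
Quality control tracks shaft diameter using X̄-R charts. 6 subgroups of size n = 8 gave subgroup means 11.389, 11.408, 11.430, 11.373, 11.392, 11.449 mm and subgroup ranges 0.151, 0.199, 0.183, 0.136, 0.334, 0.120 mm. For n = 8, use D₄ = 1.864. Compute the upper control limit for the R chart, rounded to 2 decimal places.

R̄ = (0.151 + 0.199 + 0.183 + 0.136 + 0.334 + 0.120) / 6 = 1.1230 / 6 = 0.1872
UCL_R = D₄·R̄ = 1.864 × 0.1872 = 0.3489

0.35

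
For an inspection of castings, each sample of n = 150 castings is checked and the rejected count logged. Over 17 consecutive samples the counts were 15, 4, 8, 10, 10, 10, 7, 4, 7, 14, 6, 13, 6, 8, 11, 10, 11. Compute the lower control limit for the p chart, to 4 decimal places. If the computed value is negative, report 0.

p̄ = Σdᵢ / (k·n) = 154 / (17 × 150) = 0.06039
LCL = p̄ − 3·√(p̄(1−p̄)/n) = 0.06039 − 3 × 0.01945 = 0.00204

0.0020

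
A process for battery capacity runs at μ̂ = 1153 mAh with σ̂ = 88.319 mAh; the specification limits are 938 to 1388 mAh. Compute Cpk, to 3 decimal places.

0.811

Cpu = (USL − μ̂) / (3σ̂) = (1388 − 1153) / (3 × 88.319) = 0.8869; Cpl = (μ̂ − LSL) / (3σ̂) = (1153 − 938) / (3 × 88.319) = 0.8115; Cpk = min(Cpu, Cpl) = 0.8115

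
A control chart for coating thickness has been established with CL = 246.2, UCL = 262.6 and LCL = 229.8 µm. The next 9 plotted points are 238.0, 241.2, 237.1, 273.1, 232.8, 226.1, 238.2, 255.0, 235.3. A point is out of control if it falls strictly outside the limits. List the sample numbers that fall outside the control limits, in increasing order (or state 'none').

Compare each point to [229.8, 262.6]: sample 4 = 273.1 > UCL; sample 6 = 226.1 < LCL.

4, 6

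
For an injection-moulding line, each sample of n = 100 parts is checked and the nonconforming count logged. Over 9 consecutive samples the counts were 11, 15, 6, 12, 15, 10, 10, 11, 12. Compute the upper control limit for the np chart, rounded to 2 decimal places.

p̄ = Σdᵢ / (k·n) = 102 / (9 × 100) = 0.11333
UCL = np̄ + 3·√(np̄(1−p̄)) = 11.3333 + 3 × √(11.3333×0.88667) = 11.3333 + 3 × 3.1700 = 20.8433

20.84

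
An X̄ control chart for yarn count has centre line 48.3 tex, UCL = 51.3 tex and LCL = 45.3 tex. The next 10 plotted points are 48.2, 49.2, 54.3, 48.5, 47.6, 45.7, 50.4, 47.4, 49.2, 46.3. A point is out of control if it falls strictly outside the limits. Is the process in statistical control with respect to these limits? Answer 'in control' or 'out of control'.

out of control

Compare each point to [45.3, 51.3]: sample 3 = 54.3 > UCL.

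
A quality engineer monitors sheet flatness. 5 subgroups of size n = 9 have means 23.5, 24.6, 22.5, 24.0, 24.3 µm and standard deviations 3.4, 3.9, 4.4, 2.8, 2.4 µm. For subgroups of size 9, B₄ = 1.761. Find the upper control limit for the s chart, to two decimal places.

s̄ = (3.4 + 3.9 + 4.4 + 2.8 + 2.4) / 5 = 3.3800
UCL_s = B₄·s̄ = 1.761 × 3.3800 = 5.9522

5.95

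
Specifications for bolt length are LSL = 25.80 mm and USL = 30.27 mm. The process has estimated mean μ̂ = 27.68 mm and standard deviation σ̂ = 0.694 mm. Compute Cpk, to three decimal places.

Cpu = (USL − μ̂) / (3σ̂) = (30.27 − 27.68) / (3 × 0.694) = 1.2440; Cpl = (μ̂ − LSL) / (3σ̂) = (27.68 − 25.80) / (3 × 0.694) = 0.9030; Cpk = min(Cpu, Cpl) = 0.9030

0.903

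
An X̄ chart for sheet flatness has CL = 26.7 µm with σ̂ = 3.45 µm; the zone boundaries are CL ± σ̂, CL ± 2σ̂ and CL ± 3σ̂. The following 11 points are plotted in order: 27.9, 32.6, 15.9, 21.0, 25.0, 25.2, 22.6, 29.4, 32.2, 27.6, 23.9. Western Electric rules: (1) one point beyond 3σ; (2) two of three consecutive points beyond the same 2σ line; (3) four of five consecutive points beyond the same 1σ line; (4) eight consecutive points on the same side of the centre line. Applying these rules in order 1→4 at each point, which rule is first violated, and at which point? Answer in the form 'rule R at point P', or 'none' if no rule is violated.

rule 1 at point 3

Zone of each point (C = within 1σ̂, B = 1σ̂–2σ̂, A = 2σ̂–3σ̂, * = beyond 3σ̂; sign = side of CL): 1:+C, 2:+B, 3:-*, 4:-B, 5:-C, 6:-C, 7:-B, 8:+C, 9:+B, 10:+C, 11:-C
Rule 1 (one point beyond the 3σ limits) is satisfied at point 3.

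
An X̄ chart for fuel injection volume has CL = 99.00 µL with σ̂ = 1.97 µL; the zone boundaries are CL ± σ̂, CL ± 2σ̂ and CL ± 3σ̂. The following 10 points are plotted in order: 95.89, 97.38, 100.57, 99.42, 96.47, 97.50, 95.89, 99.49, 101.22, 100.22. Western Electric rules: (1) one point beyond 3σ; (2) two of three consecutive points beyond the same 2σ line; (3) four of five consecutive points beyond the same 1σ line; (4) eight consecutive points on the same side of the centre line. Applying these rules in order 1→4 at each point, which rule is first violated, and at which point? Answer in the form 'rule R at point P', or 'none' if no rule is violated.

Zone of each point (C = within 1σ̂, B = 1σ̂–2σ̂, A = 2σ̂–3σ̂, * = beyond 3σ̂; sign = side of CL): 1:-B, 2:-C, 3:+C, 4:+C, 5:-B, 6:-C, 7:-B, 8:+C, 9:+B, 10:+C
No rule fires across all 10 points.

none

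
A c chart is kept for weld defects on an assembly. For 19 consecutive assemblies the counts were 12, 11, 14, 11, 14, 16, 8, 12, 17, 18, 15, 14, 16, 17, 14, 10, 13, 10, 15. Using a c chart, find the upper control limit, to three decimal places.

24.560

c̄ = (12 + 11 + 14 + 11 + 14 + 16 + 8 + 12 + 17 + 18 + 15 + 14 + 16 + 17 + 14 + 10 + 13 + 10 + 15) / 19 = 257 / 19 = 13.5263
UCL = c̄ + 3√c̄ = 13.5263 + 3 × √13.5263 = 13.5263 + 3 × 3.6778 = 24.5598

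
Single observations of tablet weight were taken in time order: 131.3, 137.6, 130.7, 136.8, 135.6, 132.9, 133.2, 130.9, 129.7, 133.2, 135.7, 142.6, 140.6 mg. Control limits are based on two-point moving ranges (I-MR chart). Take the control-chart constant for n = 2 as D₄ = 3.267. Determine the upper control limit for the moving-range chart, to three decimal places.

Moving ranges: 6.3, 6.9, 6.1, 1.2, 2.7, 0.3, 2.3, 1.2, 3.5, 2.5, 6.9, 2.0; M̄R̄ = 41.9000 / 12 = 3.4917
UCL_MR = D₄·M̄R̄ = 3.267 × 3.4917 = 11.4073

11.407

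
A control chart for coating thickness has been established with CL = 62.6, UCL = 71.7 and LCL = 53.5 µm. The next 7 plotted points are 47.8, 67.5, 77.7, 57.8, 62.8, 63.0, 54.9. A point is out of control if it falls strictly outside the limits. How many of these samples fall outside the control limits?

2

Compare each point to [53.5, 71.7]: sample 1 = 47.8 < LCL; sample 3 = 77.7 > UCL.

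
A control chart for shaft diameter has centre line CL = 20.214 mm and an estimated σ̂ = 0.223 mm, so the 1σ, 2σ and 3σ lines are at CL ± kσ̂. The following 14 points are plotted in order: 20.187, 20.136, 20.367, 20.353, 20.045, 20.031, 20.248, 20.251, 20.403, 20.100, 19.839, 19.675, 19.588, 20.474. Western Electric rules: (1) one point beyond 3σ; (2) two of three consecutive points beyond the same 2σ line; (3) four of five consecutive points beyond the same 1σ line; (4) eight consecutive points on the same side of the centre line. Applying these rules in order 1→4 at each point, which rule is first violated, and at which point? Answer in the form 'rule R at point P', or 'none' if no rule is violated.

Zone of each point (C = within 1σ̂, B = 1σ̂–2σ̂, A = 2σ̂–3σ̂, * = beyond 3σ̂; sign = side of CL): 1:-C, 2:-C, 3:+C, 4:+C, 5:-C, 6:-C, 7:+C, 8:+C, 9:+C, 10:-C, 11:-B, 12:-A, 13:-A, 14:+B
Rule 2 (two of three consecutive points beyond the same 2σ limit) is satisfied at point 13.

rule 2 at point 13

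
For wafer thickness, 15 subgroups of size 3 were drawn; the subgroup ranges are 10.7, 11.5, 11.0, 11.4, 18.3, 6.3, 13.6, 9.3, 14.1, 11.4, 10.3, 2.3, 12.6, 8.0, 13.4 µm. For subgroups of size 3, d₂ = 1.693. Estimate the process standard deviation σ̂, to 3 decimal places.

6.466

R̄ = (10.7 + 11.5 + 11.0 + 11.4 + 18.3 + 6.3 + 13.6 + 9.3 + 14.1 + 11.4 + 10.3 + 2.3 + 12.6 + 8.0 + 13.4) / 15 = 10.9467
σ̂ = R̄ / d₂ = 10.9467 / 1.693 = 6.4658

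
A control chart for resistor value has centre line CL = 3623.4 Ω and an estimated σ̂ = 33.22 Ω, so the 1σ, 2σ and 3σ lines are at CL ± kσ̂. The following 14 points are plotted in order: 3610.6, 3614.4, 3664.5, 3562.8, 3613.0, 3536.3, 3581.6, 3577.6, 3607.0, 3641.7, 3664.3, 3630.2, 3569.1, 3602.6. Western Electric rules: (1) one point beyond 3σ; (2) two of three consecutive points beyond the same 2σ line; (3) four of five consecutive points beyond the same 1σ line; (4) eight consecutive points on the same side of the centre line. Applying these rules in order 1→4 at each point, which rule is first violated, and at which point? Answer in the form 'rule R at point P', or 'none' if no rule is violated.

Zone of each point (C = within 1σ̂, B = 1σ̂–2σ̂, A = 2σ̂–3σ̂, * = beyond 3σ̂; sign = side of CL): 1:-C, 2:-C, 3:+B, 4:-B, 5:-C, 6:-A, 7:-B, 8:-B, 9:-C, 10:+C, 11:+B, 12:+C, 13:-B, 14:-C
Rule 3 (four of five consecutive points beyond the same 1σ limit) is satisfied at point 8.

rule 3 at point 8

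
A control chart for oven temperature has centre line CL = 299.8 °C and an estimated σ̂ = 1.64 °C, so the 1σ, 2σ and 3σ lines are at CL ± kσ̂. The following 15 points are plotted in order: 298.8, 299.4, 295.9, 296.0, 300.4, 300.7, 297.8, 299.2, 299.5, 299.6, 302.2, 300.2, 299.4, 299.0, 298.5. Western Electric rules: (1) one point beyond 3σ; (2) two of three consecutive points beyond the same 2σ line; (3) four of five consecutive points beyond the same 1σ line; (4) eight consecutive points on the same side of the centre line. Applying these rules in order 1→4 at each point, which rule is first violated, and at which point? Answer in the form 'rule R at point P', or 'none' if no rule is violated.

rule 2 at point 4

Zone of each point (C = within 1σ̂, B = 1σ̂–2σ̂, A = 2σ̂–3σ̂, * = beyond 3σ̂; sign = side of CL): 1:-C, 2:-C, 3:-A, 4:-A, 5:+C, 6:+C, 7:-B, 8:-C, 9:-C, 10:-C, 11:+B, 12:+C, 13:-C, 14:-C, 15:-C
Rule 2 (two of three consecutive points beyond the same 2σ limit) is satisfied at point 4.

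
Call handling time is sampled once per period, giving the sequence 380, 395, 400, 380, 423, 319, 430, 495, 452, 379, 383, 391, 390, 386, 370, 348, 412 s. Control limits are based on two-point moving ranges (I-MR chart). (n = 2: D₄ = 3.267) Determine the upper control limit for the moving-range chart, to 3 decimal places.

122.104

Moving ranges: 15, 5, 20, 43, 104, 111, 65, 43, 73, 4, 8, 1, 4, 16, 22, 64; M̄R̄ = 598.0000 / 16 = 37.3750
UCL_MR = D₄·M̄R̄ = 3.267 × 37.3750 = 122.1041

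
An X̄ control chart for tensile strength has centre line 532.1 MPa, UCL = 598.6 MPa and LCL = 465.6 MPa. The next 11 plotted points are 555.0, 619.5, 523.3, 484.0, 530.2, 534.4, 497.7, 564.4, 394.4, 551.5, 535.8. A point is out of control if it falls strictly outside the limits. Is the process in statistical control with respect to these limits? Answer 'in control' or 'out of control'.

out of control

Compare each point to [465.6, 598.6]: sample 2 = 619.5 > UCL; sample 9 = 394.4 < LCL.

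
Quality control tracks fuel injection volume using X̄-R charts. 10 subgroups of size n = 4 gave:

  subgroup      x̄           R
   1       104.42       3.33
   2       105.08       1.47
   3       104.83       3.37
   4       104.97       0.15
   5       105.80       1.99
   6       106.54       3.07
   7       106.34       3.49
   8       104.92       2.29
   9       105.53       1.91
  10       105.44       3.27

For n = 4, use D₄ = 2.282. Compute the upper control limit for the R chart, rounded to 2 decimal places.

R̄ = (3.33 + 1.47 + 3.37 + 0.15 + 1.99 + 3.07 + 3.49 + 2.29 + 1.91 + 3.27) / 10 = 24.3400 / 10 = 2.4340
UCL_R = D₄·R̄ = 2.282 × 2.4340 = 5.5544

5.55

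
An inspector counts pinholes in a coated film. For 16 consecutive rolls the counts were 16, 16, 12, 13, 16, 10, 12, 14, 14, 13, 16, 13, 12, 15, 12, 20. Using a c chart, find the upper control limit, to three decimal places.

c̄ = (16 + 16 + 12 + 13 + 16 + 10 + 12 + 14 + 14 + 13 + 16 + 13 + 12 + 15 + 12 + 20) / 16 = 224 / 16 = 14.0000
UCL = c̄ + 3√c̄ = 14.0000 + 3 × √14.0000 = 14.0000 + 3 × 3.7417 = 25.2250

25.225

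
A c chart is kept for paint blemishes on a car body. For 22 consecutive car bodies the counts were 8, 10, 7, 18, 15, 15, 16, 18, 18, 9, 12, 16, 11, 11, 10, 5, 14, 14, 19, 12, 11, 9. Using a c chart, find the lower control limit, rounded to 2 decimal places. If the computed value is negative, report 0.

1.97

c̄ = (8 + 10 + 7 + 18 + 15 + 15 + 16 + 18 + 18 + 9 + 12 + 16 + 11 + 11 + 10 + 5 + 14 + 14 + 19 + 12 + 11 + 9) / 22 = 278 / 22 = 12.6364
LCL = c̄ − 3√c̄ = 12.6364 − 3 × 3.5548 = 1.9721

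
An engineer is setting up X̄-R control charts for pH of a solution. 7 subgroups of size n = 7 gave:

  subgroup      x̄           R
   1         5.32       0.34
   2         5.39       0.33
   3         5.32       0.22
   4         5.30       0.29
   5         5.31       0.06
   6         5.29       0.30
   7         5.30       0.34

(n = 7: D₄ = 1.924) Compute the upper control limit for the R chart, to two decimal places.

R̄ = (0.34 + 0.33 + 0.22 + 0.29 + 0.06 + 0.30 + 0.34) / 7 = 1.8800 / 7 = 0.2686
UCL_R = D₄·R̄ = 1.924 × 0.2686 = 0.5167

0.52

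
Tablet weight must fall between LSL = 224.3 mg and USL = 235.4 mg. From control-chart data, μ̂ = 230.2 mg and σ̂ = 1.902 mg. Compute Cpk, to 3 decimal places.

0.911

Cpu = (USL − μ̂) / (3σ̂) = (235.4 − 230.2) / (3 × 1.902) = 0.9113; Cpl = (μ̂ − LSL) / (3σ̂) = (230.2 − 224.3) / (3 × 1.902) = 1.0340; Cpk = min(Cpu, Cpl) = 0.9113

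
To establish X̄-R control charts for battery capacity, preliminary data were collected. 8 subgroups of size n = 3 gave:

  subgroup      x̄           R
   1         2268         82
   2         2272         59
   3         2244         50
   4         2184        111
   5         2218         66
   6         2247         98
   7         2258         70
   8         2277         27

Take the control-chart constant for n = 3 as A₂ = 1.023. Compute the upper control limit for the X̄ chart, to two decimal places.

2317.99

X̄̄ = (2268 + 2272 + 2244 + 2184 + 2218 + 2247 + 2258 + 2277) / 8 = 17968.0000 / 8 = 2246.0000
R̄ = (82 + 59 + 50 + 111 + 66 + 98 + 70 + 27) / 8 = 563.0000 / 8 = 70.3750
UCL = X̄̄ + A₂·R̄ = 2246.0000 + 1.023 × 70.3750 = 2317.9936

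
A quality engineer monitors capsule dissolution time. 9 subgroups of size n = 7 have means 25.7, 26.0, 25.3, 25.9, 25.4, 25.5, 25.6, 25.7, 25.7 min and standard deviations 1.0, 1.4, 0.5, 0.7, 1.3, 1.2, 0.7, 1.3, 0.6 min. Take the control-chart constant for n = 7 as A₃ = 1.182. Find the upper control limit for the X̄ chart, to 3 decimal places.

26.787

X̄̄ = (25.7 + 26.0 + 25.3 + 25.9 + 25.4 + 25.5 + 25.6 + 25.7 + 25.7) / 9 = 25.6444
s̄ = (1.0 + 1.4 + 0.5 + 0.7 + 1.3 + 1.2 + 0.7 + 1.3 + 0.6) / 9 = 0.9667
UCL = X̄̄ + A₃·s̄ = 25.6444 + 1.182 × 0.9667 = 26.7870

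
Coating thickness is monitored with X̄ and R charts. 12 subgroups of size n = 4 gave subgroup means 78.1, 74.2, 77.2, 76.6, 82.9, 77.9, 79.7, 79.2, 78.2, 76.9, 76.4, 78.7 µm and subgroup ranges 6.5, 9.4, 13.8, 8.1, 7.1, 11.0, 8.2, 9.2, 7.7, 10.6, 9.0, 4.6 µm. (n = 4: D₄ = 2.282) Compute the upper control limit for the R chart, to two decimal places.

R̄ = (6.5 + 9.4 + 13.8 + 8.1 + 7.1 + 11.0 + 8.2 + 9.2 + 7.7 + 10.6 + 9.0 + 4.6) / 12 = 105.2000 / 12 = 8.7667
UCL_R = D₄·R̄ = 2.282 × 8.7667 = 20.0055

20.01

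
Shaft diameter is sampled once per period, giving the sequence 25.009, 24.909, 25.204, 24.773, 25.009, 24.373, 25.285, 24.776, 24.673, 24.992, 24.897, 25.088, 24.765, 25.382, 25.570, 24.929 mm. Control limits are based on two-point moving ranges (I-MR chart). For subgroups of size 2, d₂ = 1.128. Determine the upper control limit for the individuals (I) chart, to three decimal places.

25.969

X̄ = (25.009 + 24.909 + 25.204 + 24.773 + 25.009 + 24.373 + 25.285 + 24.776 + 24.673 + 24.992 + 24.897 + 25.088 + 24.765 + 25.382 + 25.570 + 24.929) / 16 = 24.9771
Moving ranges: 0.100, 0.295, 0.431, 0.236, 0.636, 0.912, 0.509, 0.103, 0.319, 0.095, 0.191, 0.323, 0.617, 0.188, 0.641; M̄R̄ = 5.5960 / 15 = 0.3731
UCL = X̄ + 3·M̄R̄/d₂ = 24.9771 + 3 × 0.3731 / 1.128 = 25.9693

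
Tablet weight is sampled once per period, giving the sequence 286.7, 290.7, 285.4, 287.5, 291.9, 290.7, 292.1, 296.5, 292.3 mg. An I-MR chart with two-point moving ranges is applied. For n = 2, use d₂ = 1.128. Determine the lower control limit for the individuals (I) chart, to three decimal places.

281.446

X̄ = (286.7 + 290.7 + 285.4 + 287.5 + 291.9 + 290.7 + 292.1 + 296.5 + 292.3) / 9 = 290.4222
Moving ranges: 4.0, 5.3, 2.1, 4.4, 1.2, 1.4, 4.4, 4.2; M̄R̄ = 27.0000 / 8 = 3.3750
LCL = X̄ − 3·M̄R̄/d₂ = 290.4222 − 3 × 3.3750 / 1.128 = 281.4462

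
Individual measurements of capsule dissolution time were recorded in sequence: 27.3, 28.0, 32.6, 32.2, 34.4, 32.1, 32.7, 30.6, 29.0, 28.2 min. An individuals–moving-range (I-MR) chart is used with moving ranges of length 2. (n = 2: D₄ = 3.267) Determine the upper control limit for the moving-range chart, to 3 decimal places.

Moving ranges: 0.7, 4.6, 0.4, 2.2, 2.3, 0.6, 2.1, 1.6, 0.8; M̄R̄ = 15.3000 / 9 = 1.7000
UCL_MR = D₄·M̄R̄ = 3.267 × 1.7000 = 5.5539

5.554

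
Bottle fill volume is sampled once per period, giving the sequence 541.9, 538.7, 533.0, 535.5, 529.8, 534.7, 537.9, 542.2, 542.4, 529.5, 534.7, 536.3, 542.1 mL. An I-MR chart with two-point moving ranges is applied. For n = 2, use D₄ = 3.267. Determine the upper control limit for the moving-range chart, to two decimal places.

15.03

Moving ranges: 3.2, 5.7, 2.5, 5.7, 4.9, 3.2, 4.3, 0.2, 12.9, 5.2, 1.6, 5.8; M̄R̄ = 55.2000 / 12 = 4.6000
UCL_MR = D₄·M̄R̄ = 3.267 × 4.6000 = 15.0282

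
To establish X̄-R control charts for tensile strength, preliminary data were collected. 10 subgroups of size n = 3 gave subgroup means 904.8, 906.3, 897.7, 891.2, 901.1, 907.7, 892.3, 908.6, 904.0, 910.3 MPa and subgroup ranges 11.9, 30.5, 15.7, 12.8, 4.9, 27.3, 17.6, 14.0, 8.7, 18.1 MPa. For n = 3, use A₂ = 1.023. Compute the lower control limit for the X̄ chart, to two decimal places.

X̄̄ = (904.8 + 906.3 + 897.7 + 891.2 + 901.1 + 907.7 + 892.3 + 908.6 + 904.0 + 910.3) / 10 = 9024.0000 / 10 = 902.4000
R̄ = (11.9 + 30.5 + 15.7 + 12.8 + 4.9 + 27.3 + 17.6 + 14.0 + 8.7 + 18.1) / 10 = 161.5000 / 10 = 16.1500
LCL = X̄̄ − A₂·R̄ = 902.4000 − 1.023 × 16.1500 = 885.8786

885.88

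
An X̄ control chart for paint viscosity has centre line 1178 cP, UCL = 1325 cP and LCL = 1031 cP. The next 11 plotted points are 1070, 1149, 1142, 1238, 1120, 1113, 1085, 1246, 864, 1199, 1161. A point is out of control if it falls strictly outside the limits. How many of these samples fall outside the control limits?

Compare each point to [1031, 1325]: sample 9 = 864 < LCL.

1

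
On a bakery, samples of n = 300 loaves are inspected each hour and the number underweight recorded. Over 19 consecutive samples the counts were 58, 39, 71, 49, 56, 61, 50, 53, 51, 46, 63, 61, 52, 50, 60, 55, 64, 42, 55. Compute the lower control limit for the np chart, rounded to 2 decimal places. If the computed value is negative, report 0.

34.49

p̄ = Σdᵢ / (k·n) = 1036 / (19 × 300) = 0.18175
LCL = np̄ − 3·√(np̄(1−p̄)) = 54.5263 − 3 × 6.6795 = 34.4878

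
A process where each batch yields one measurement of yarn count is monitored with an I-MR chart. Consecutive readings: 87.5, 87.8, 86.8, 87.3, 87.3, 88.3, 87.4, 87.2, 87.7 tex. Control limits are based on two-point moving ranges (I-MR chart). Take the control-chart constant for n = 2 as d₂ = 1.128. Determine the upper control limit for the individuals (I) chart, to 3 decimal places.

88.941

X̄ = (87.5 + 87.8 + 86.8 + 87.3 + 87.3 + 88.3 + 87.4 + 87.2 + 87.7) / 9 = 87.4778
Moving ranges: 0.3, 1.0, 0.5, 0.0, 1.0, 0.9, 0.2, 0.5; M̄R̄ = 4.4000 / 8 = 0.5500
UCL = X̄ + 3·M̄R̄/d₂ = 87.4778 + 3 × 0.5500 / 1.128 = 88.9405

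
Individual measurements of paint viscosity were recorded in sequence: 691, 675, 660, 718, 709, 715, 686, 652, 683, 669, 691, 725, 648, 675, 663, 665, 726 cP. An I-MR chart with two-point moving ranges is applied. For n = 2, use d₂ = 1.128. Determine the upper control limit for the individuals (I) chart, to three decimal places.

759.655

X̄ = (691 + 675 + 660 + 718 + 709 + 715 + 686 + 652 + 683 + 669 + 691 + 725 + 648 + 675 + 663 + 665 + 726) / 17 = 685.3529
Moving ranges: 16, 15, 58, 9, 6, 29, 34, 31, 14, 22, 34, 77, 27, 12, 2, 61; M̄R̄ = 447.0000 / 16 = 27.9375
UCL = X̄ + 3·M̄R̄/d₂ = 685.3529 + 3 × 27.9375 / 1.128 = 759.6548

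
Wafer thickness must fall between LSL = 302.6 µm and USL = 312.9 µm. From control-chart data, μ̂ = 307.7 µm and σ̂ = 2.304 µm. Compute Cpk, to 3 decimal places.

Cpu = (USL − μ̂) / (3σ̂) = (312.9 − 307.7) / (3 × 2.304) = 0.7523; Cpl = (μ̂ − LSL) / (3σ̂) = (307.7 − 302.6) / (3 × 2.304) = 0.7378; Cpk = min(Cpu, Cpl) = 0.7378

0.738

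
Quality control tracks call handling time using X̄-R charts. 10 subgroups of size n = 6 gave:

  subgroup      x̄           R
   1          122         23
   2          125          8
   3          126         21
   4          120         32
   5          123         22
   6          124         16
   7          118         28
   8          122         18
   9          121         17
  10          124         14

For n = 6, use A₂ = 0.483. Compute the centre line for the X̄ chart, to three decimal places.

122.500

X̄̄ = (122 + 125 + 126 + 120 + 123 + 124 + 118 + 122 + 121 + 124) / 10 = 1225.0000 / 10 = 122.5000
CL = X̄̄ = 122.5000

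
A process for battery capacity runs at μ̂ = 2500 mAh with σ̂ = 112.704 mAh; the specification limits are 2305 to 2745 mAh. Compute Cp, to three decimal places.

Cp = (USL − LSL) / (6σ̂) = (2745 − 2305) / (6 × 112.704) = 440.0000 / 676.2240 = 0.6507

0.651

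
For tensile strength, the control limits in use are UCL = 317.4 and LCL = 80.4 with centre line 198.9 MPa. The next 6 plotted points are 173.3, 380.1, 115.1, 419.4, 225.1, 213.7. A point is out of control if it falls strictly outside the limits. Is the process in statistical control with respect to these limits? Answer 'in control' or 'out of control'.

Compare each point to [80.4, 317.4]: sample 2 = 380.1 > UCL; sample 4 = 419.4 > UCL.

out of control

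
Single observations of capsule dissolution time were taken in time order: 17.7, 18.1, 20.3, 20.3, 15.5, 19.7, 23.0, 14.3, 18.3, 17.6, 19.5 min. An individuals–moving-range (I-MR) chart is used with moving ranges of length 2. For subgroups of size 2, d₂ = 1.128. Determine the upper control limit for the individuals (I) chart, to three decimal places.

X̄ = (17.7 + 18.1 + 20.3 + 20.3 + 15.5 + 19.7 + 23.0 + 14.3 + 18.3 + 17.6 + 19.5) / 11 = 18.5727
Moving ranges: 0.4, 2.2, 0.0, 4.8, 4.2, 3.3, 8.7, 4.0, 0.7, 1.9; M̄R̄ = 30.2000 / 10 = 3.0200
UCL = X̄ + 3·M̄R̄/d₂ = 18.5727 + 3 × 3.0200 / 1.128 = 26.6046

26.605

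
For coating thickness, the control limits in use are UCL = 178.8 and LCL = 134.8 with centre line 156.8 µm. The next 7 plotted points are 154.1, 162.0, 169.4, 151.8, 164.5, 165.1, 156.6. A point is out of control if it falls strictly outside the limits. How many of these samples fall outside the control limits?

All 7 points lie within [134.8, 178.8].

0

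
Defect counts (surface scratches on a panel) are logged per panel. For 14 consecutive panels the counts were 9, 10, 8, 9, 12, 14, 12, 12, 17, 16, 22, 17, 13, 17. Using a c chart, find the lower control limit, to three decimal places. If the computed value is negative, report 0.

2.435

c̄ = (9 + 10 + 8 + 9 + 12 + 14 + 12 + 12 + 17 + 16 + 22 + 17 + 13 + 17) / 14 = 188 / 14 = 13.4286
LCL = c̄ − 3√c̄ = 13.4286 − 3 × 3.6645 = 2.4351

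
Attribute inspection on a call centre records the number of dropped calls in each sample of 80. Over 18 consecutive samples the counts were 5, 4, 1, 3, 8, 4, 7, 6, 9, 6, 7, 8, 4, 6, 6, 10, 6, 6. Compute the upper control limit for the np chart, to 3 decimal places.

12.896

p̄ = Σdᵢ / (k·n) = 106 / (18 × 80) = 0.07361
UCL = np̄ + 3·√(np̄(1−p̄)) = 5.8889 + 3 × √(5.8889×0.92639) = 5.8889 + 3 × 2.3357 = 12.8959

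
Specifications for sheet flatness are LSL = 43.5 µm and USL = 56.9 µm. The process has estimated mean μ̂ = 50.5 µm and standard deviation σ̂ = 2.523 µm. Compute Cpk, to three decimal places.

Cpu = (USL − μ̂) / (3σ̂) = (56.9 − 50.5) / (3 × 2.523) = 0.8456; Cpl = (μ̂ − LSL) / (3σ̂) = (50.5 − 43.5) / (3 × 2.523) = 0.9248; Cpk = min(Cpu, Cpl) = 0.8456

0.846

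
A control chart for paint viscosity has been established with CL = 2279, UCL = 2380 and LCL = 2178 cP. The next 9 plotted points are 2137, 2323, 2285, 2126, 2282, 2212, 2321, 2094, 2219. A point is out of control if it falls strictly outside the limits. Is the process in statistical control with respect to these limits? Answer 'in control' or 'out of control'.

out of control

Compare each point to [2178, 2380]: sample 1 = 2137 < LCL; sample 4 = 2126 < LCL; sample 8 = 2094 < LCL.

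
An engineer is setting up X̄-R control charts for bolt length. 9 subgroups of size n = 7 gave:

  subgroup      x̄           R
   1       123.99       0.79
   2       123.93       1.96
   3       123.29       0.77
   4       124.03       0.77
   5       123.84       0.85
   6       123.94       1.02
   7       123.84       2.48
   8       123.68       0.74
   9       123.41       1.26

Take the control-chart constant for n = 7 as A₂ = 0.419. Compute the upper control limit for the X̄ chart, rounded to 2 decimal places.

124.27

X̄̄ = (123.99 + 123.93 + 123.29 + 124.03 + 123.84 + 123.94 + 123.84 + 123.68 + 123.41) / 9 = 1113.9500 / 9 = 123.7722
R̄ = (0.79 + 1.96 + 0.77 + 0.77 + 0.85 + 1.02 + 2.48 + 0.74 + 1.26) / 9 = 10.6400 / 9 = 1.1822
UCL = X̄̄ + A₂·R̄ = 123.7722 + 0.419 × 1.1822 = 124.2676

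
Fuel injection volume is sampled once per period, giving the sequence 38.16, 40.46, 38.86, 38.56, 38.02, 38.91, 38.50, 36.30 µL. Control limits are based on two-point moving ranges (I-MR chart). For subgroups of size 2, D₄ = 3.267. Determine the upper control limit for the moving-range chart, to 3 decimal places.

Moving ranges: 2.30, 1.60, 0.30, 0.54, 0.89, 0.41, 2.20; M̄R̄ = 8.2400 / 7 = 1.1771
UCL_MR = D₄·M̄R̄ = 3.267 × 1.1771 = 3.8457

3.846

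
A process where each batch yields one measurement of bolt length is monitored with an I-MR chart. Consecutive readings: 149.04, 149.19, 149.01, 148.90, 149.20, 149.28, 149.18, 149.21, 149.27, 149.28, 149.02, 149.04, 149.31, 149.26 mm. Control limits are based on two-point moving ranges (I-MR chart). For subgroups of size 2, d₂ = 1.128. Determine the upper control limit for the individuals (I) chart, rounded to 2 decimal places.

X̄ = (149.04 + 149.19 + 149.01 + 148.90 + 149.20 + 149.28 + 149.18 + 149.21 + 149.27 + 149.28 + 149.02 + 149.04 + 149.31 + 149.26) / 14 = 149.1564
Moving ranges: 0.15, 0.18, 0.11, 0.30, 0.08, 0.10, 0.03, 0.06, 0.01, 0.26, 0.02, 0.27, 0.05; M̄R̄ = 1.6200 / 13 = 0.1246
UCL = X̄ + 3·M̄R̄/d₂ = 149.1564 + 3 × 0.1246 / 1.128 = 149.4879

149.49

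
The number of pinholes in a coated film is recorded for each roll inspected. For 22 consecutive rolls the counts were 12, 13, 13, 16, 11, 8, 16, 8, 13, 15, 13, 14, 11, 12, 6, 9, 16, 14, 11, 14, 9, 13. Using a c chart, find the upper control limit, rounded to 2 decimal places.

c̄ = (12 + 13 + 13 + 16 + 11 + 8 + 16 + 8 + 13 + 15 + 13 + 14 + 11 + 12 + 6 + 9 + 16 + 14 + 11 + 14 + 9 + 13) / 22 = 267 / 22 = 12.1364
UCL = c̄ + 3√c̄ = 12.1364 + 3 × √12.1364 = 12.1364 + 3 × 3.4837 = 22.5875

22.59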